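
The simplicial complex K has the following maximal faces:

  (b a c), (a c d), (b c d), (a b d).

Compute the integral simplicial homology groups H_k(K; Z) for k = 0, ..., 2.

Take the total order a < b < c < d on the vertex set. Then K (dimension 2) consists of the simplices:

  0-simplices (4): a, b, c, d
  1-simplices (6): ab, ac, ad, bc, bd, cd
  2-simplices (4): abc, abd, acd, bcd

so the chain groups are C_0 ≅ Z^4, C_1 ≅ Z^6, C_2 ≅ Z^4.

The boundary map ∂_1: C_1 → C_0 maps an edge to its endpoints' difference, ∂[p,q] = q − p. For instance
  ∂cd = d − c.
The resulting 4×6 matrix has rank 3, and its Smith normal form has invariant factors (1,1,1).

The boundary map ∂_2: C_2 → C_1 sends each 2-simplex [p,q,r] to [q,r] − [p,r] + [p,q]. For instance
  ∂bcd = cd − bd + bc,
  ∂abc = bc − ac + ab.
This gives a 6×4 integer matrix of rank 3; reducing to Smith normal form yields diagonal entries (1,1,1).

Now H_k = ker ∂_k / im ∂_{k+1}, so:

  H_0: rank C_0 − rank ∂_1 = 4 − 3 = 1, and the invariant factors of ∂_1 are all 1, so H_0 = Z.
  H_1: rank ker ∂_1 − rank ∂_2 = (6 − 3) − 3 = 0, and the invariant factors of ∂_2 are all 1, so H_1 = 0.
  H_2: rank ker ∂_2 − rank ∂_3 = (4 − 3) − 0 = 1, and there is no ∂_3, so H_2 = Z.

As a check, the Euler characteristic is 4 − 6 + 4 = 2, which agrees with 1 − 0 + 1 = 2.
(K is a triangulation of the 2-sphere S^2.)

H_0 ≅ Z,  H_1 = 0,  H_2 ≅ Z.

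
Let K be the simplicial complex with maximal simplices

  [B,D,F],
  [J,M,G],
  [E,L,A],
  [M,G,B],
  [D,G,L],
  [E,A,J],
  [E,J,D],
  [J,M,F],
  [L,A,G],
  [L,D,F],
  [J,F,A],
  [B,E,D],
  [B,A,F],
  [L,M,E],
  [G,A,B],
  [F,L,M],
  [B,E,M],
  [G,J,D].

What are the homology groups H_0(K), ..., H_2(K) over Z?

H_0 ≅ Z,  H_1 ≅ Z^2,  H_2 ≅ Z.

Fix the vertex order A < B < D < E < F < G < J < L < M and write every simplex with vertices in increasing order. Then dim K = 2 and the simplices of K are:

  0-simplices (9): A, B, D, E, F, G, J, L, M
  1-simplices (27): AB, AE, AF, AG, AJ, AL, BD, BE, BF, BG, BM, DE, DF, DG, DJ, DL, EJ, EL, EM, FJ, FL, FM, GJ, GL, GM, JM, LM
  2-simplices (18): ABF, ABG, AEJ, AEL, AFJ, AGL, BDE, BDF, BEM, BGM, DEJ, DFL, DGJ, DGL, ELM, FJM, FLM, GJM

so the chain groups are C_0 ≅ Z^9, C_1 ≅ Z^27, C_2 ≅ Z^18.

The boundary map ∂_1: C_1 → C_0 is given by ∂[p,q] = [q] − [p]. For instance
  ∂DL = L − D.
The resulting 9×27 matrix has rank 8, and its Smith normal form has invariant factors (1,1,1,1,1,1,1,1).

The boundary map ∂_2: C_2 → C_1 acts by ∂[p,q,r] = [q,r] − [p,r] + [p,q]. For instance
  ∂AGL = GL − AL + AG,
  ∂ABG = BG − AG + AB.
As a 27×18 matrix over Z this has rank 17, with invariant factors (1,1,1,1,1,1,1,1,1,1,1,1,1,1,1,1,1).

Computing H_k = (kernel of ∂_k) / (image of ∂_{k+1}):

  H_0: rank C_0 − rank ∂_1 = 9 − 8 = 1, and the invariant factors of ∂_1 are all 1, so H_0 ≅ Z.
  H_1: rank ker ∂_1 − rank ∂_2 = (27 − 8) − 17 = 2, and the invariant factors of ∂_2 are all 1, so H_1 ≅ Z^2.
  H_2: rank ker ∂_2 − rank ∂_3 = (18 − 17) − 0 = 1, and there is no ∂_3, so H_2 ≅ Z.

As a check, the Euler characteristic is 9 − 27 + 18 = 0, which agrees with 1 − 2 + 1 = 0.
(K is a triangulation of the torus T^2.)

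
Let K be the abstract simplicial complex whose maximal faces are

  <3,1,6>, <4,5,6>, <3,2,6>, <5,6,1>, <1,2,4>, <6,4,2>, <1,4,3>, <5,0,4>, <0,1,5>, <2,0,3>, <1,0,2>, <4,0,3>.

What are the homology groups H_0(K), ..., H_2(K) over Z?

H_0 ≅ Z,  H_1 ≅ Z/2,  H_2 = 0.

Order the vertices as 0 < 1 < 2 < 3 < 4 < 5 < 6. Listing each simplex with vertices in this order, K has dimension 2 with simplices:

  0-simplices (7): [0], [1], [2], [3], [4], [5], [6]
  1-simplices (18): [0,1], [0,2], [0,3], [0,4], [0,5], [1,2], [1,3], [1,4], [1,5], [1,6], [2,3], [2,4], [2,6], [3,4], [3,6], [4,5], [4,6], [5,6]
  2-simplices (12): [0,1,2], [0,1,5], [0,2,3], [0,3,4], [0,4,5], [1,2,4], [1,3,4], [1,3,6], [1,5,6], [2,3,6], [2,4,6], [4,5,6]

Hence C_0 ≅ Z^7, C_1 ≅ Z^18, C_2 ≅ Z^12.

Boundary ∂_1: C_1 → C_0 is given by ∂[p,q] = [q] − [p].
This gives a 7×18 integer matrix of rank 6; reducing to Smith normal form yields diagonal entries (1,1,1,1,1,1).

The boundary map ∂_2: C_2 → C_1 acts by ∂[p,q,r] = [q,r] − [p,r] + [p,q]. For instance
  ∂[1,3,4] = [3,4] − [1,4] + [1,3],
  ∂[0,4,5] = [4,5] − [0,5] + [0,4].
The 18×12 boundary matrix has rank 12 and Smith normal form diag(1,1,1,1,1,1,1,1,1,1,1,2).

Computing H_k = (kernel of ∂_k) / (image of ∂_{k+1}):

  H_0: rank C_0 − rank ∂_1 = 7 − 6 = 1, and the invariant factors of ∂_1 are all 1, so H_0 ≅ Z.
  H_1: rank ker ∂_1 − rank ∂_2 = (18 − 6) − 12 = 0, and ∂_2 has invariant factor 2 > 1, so H_1 ≅ Z/2.
  H_2: rank ker ∂_2 − rank ∂_3 = (12 − 12) − 0 = 0, and there is no ∂_3, so H_2 ≅ 0.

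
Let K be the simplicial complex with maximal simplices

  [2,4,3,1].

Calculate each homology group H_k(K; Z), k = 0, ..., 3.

H_0 = Z,  H_1 = 0,  H_2 = 0,  H_3 = 0.

K has 4 vertices, 6 edges, 4 triangles, 1 3-simplex.
rank ∂_0 = 0, rank ∂_1 = 3 ⇒ b_0 = 4 − 0 − 3 = 1; all invariant factors of ∂_1 are 1 so no torsion. So H_0 ≅ Z.
rank ∂_1 = 3, rank ∂_2 = 3 ⇒ b_1 = 6 − 3 − 3 = 0; all invariant factors of ∂_2 are 1 so no torsion. So H_1 ≅ 0.
rank ∂_2 = 3, rank ∂_3 = 1 ⇒ b_2 = 4 − 3 − 1 = 0; all invariant factors of ∂_3 are 1 so no torsion. So H_2 ≅ 0.
rank ∂_3 = 1, rank ∂_4 = 0 ⇒ b_3 = 1 − 1 − 0 = 0. So H_3 ≅ 0.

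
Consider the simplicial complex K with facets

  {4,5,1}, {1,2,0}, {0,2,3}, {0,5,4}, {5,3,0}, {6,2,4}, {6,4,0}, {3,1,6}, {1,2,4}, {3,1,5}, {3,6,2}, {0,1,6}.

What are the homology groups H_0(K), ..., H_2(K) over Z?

H_0 ≅ Z,  H_1 ≅ Z/2,  H_2 = 0.

Take the total order 0 < 1 < 2 < 3 < 4 < 5 < 6 on the vertex set. Then K (dimension 2) consists of the simplices:

  0-simplices (7): [0], [1], [2], [3], [4], [5], [6]
  1-simplices (18): [0,1], [0,2], [0,3], [0,4], [0,5], [0,6], [1,2], [1,3], [1,4], [1,5], [1,6], [2,3], [2,4], [2,6], [3,5], [3,6], [4,5], [4,6]
  2-simplices (12): [0,1,2], [0,1,6], [0,2,3], [0,3,5], [0,4,5], [0,4,6], [1,2,4], [1,3,5], [1,3,6], [1,4,5], [2,3,6], [2,4,6]

so the chain groups are C_0 ≅ Z^7, C_1 ≅ Z^18, C_2 ≅ Z^12.

The boundary map ∂_1: C_1 → C_0 is given by ∂[p,q] = [q] − [p]. For instance
  ∂[1,5] = [5] − [1].
This gives a 7×18 integer matrix of rank 6; reducing to Smith normal form yields diagonal entries (1,1,1,1,1,1).

Boundary ∂_2: C_2 → C_1 sends each 2-simplex [p,q,r] to [q,r] − [p,r] + [p,q]. For instance
  ∂[1,3,6] = [3,6] − [1,6] + [1,3],
  ∂[0,4,5] = [4,5] − [0,5] + [0,4].
As a 18×12 matrix over Z this has rank 12, with invariant factors (1,1,1,1,1,1,1,1,1,1,1,2).

From H_k ≅ ker(∂_k) / im(∂_{k+1}) we obtain:

  H_0: rank C_0 − rank ∂_1 = 7 − 6 = 1, and the invariant factors of ∂_1 are all 1, so H_0 ≅ Z.
  H_1: rank ker ∂_1 − rank ∂_2 = (18 − 6) − 12 = 0, and ∂_2 has invariant factor 2 > 1, so H_1 ≅ Z/2.
  H_2: rank ker ∂_2 − rank ∂_3 = (12 − 12) − 0 = 0, and there is no ∂_3, so H_2 ≅ 0.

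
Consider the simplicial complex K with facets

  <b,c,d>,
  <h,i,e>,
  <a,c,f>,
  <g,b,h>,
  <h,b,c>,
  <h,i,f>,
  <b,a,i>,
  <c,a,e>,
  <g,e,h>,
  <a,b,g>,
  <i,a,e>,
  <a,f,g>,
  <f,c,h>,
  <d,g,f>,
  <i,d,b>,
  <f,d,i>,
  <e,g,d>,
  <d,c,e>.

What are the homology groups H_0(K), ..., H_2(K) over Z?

Take the total order a < b < c < d < e < f < g < h < i on the vertex set. Then K (dimension 2) consists of the simplices:

  0-simplices (9): a, b, c, d, e, f, g, h, i
  1-simplices (27): ab, ac, ae, af, ag, ai, bc, bd, bg, bh, bi, cd, ce, cf, ch, de, df, dg, di, eg, eh, ei, fg, fh, fi, gh, hi
  2-simplices (18): abg, abi, ace, acf, aei, afg, bcd, bch, bdi, bgh, cde, cfh, deg, dfg, dfi, egh, ehi, fhi

so the chain groups are C_0 ≅ Z^9, C_1 ≅ Z^27, C_2 ≅ Z^18.

∂_1: C_1 → C_0 maps an edge to its endpoints' difference, ∂[p,q] = q − p. For instance
  ∂fi = i − f.
This gives a 9×27 integer matrix of rank 8; reducing to Smith normal form yields diagonal entries (1,1,1,1,1,1,1,1).

Boundary ∂_2: C_2 → C_1 maps a triangle to the signed sum of its edges. For instance
  ∂bdi = di − bi + bd,
  ∂dfg = fg − dg + df.
This gives a 27×18 integer matrix of rank 17; reducing to Smith normal form yields diagonal entries (1,1,1,1,1,1,1,1,1,1,1,1,1,1,1,1,1).

Reading off H_k = ker ∂_k / im ∂_{k+1}:

  H_0: rank C_0 − rank ∂_1 = 9 − 8 = 1, and the invariant factors of ∂_1 are all 1, so H_0 ≅ Z.
  H_1: rank ker ∂_1 − rank ∂_2 = (27 − 8) − 17 = 2, and the invariant factors of ∂_2 are all 1, so H_1 ≅ Z^2.
  H_2: rank ker ∂_2 − rank ∂_3 = (18 − 17) − 0 = 1, and there is no ∂_3, so H_2 ≅ Z.

H_0 ≅ Z,  H_1 ≅ Z^2,  H_2 ≅ Z.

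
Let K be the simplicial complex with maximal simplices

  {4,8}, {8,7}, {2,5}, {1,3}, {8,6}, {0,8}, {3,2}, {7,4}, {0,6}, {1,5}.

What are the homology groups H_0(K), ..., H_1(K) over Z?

Order the vertices as 0 < 1 < 2 < 3 < 4 < 5 < 6 < 7 < 8. Listing each simplex with vertices in this order, K has dimension 1 with simplices:

  0-simplices (9): [0], [1], [2], [3], [4], [5], [6], [7], [8]
  1-simplices (10): [0,6], [0,8], [1,3], [1,5], [2,3], [2,5], [4,7], [4,8], [6,8], [7,8]

giving chain groups C_0 ≅ Z^9, C_1 ≅ Z^10.

Boundary ∂_1: C_1 → C_0 sends each edge [p,q] (with p < q) to q − p. For instance
  ∂[4,8] = [8] − [4].
The 9×10 boundary matrix has rank 7 and Smith normal form diag(1,1,1,1,1,1,1).

Computing H_k = (kernel of ∂_k) / (image of ∂_{k+1}):

  H_0: rank C_0 − rank ∂_1 = 9 − 7 = 2, and the invariant factors of ∂_1 are all 1, so H_0 = Z^2.
  H_1: rank ker ∂_1 − rank ∂_2 = (10 − 7) − 0 = 3, and there is no ∂_2, so H_1 = Z^3.

H_0 ≅ Z^2,  H_1 ≅ Z^3.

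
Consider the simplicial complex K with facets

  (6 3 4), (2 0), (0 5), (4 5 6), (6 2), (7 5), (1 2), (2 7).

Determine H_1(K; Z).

H_1 = Z^2.

Order the vertices as 0 < 1 < 2 < 3 < 4 < 5 < 6 < 7. Listing each simplex with vertices in this order, K has dimension 2 with simplices:

  0-simplices (8): [0], [1], [2], [3], [4], [5], [6], [7]
  1-simplices (11): [0,2], [0,5], [1,2], [2,6], [2,7], [3,4], [3,6], [4,5], [4,6], [5,6], [5,7]
  2-simplices (2): [3,4,6], [4,5,6]

so the chain groups are C_0 ≅ Z^8, C_1 ≅ Z^11, C_2 ≅ Z^2.

Boundary ∂_1: C_1 → C_0 maps an edge to its endpoints' difference, ∂[p,q] = q − p.
The 8×11 boundary matrix has rank 7 and Smith normal form diag(1,1,1,1,1,1,1).

The boundary map ∂_2: C_2 → C_1 acts by ∂[p,q,r] = [q,r] − [p,r] + [p,q]. For instance
  ∂[3,4,6] = [4,6] − [3,6] + [3,4],
  ∂[4,5,6] = [5,6] − [4,6] + [4,5].
The resulting 11×2 matrix has rank 2, and its Smith normal form has invariant factors (1,1).

Reading off H_k = ker ∂_k / im ∂_{k+1}:

  H_1: rank ker ∂_1 − rank ∂_2 = (11 − 7) − 2 = 2, and the invariant factors of ∂_2 are all 1, so H_1 = Z^2.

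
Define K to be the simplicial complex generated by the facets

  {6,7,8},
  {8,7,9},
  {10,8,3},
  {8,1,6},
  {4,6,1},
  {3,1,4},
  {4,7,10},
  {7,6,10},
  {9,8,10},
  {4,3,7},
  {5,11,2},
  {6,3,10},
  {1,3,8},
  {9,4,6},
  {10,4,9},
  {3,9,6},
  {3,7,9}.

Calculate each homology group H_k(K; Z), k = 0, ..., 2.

We work with the vertex ordering 1 < 2 < 3 < 4 < 5 < 6 < 7 < 8 < 9 < 10 < 11. The simplices of K, each written with vertices in increasing order, are:

  0-simplices (11): [1], [2], [3], [4], [5], [6], [7], [8], [9], [10], [11]
  1-simplices (27): (27 of them)
  2-simplices (17): [1,3,4], [1,3,8], [1,4,6], [1,6,8], [2,5,11], [3,4,7], [3,6,9], [3,6,10], [3,7,9], [3,8,10], [4,6,9], [4,7,10], [4,9,10], [6,7,8], [6,7,10], [7,8,9], [8,9,10]

giving chain groups C_0 ≅ Z^11, C_1 ≅ Z^27, C_2 ≅ Z^17.

∂_1: C_1 → C_0 sends each edge [p,q] (with p < q) to q − p. For instance
  ∂[7,8] = [8] − [7].
As a 11×27 matrix over Z this has rank 9, with invariant factors (1,1,1,1,1,1,1,1,1).

Boundary ∂_2: C_2 → C_1 sends each 2-simplex [p,q,r] to [q,r] − [p,r] + [p,q]. For instance
  ∂[6,7,8] = [7,8] − [6,8] + [6,7],
  ∂[1,4,6] = [4,6] − [1,6] + [1,4].
As a 27×17 matrix over Z this has rank 16, with invariant factors (1,1,1,1,1,1,1,1,1,1,1,1,1,1,1,1).

From H_k ≅ ker(∂_k) / im(∂_{k+1}) we obtain:

  H_0: rank C_0 − rank ∂_1 = 11 − 9 = 2, and the invariant factors of ∂_1 are all 1, so H_0 ≅ Z^2.
  H_1: rank ker ∂_1 − rank ∂_2 = (27 − 9) − 16 = 2, and the invariant factors of ∂_2 are all 1, so H_1 ≅ Z^2.
  H_2: rank ker ∂_2 − rank ∂_3 = (17 − 16) − 0 = 1, and there is no ∂_3, so H_2 ≅ Z.

As a check, the Euler characteristic is 11 − 27 + 17 = 1, which agrees with 2 − 2 + 1 = 1.

H_0 ≅ Z^2,  H_1 ≅ Z^2,  H_2 ≅ Z.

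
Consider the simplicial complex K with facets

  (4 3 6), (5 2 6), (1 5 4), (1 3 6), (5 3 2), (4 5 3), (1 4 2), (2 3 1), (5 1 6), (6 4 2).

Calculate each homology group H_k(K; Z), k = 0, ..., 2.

Fix the vertex order 1 < 2 < 3 < 4 < 5 < 6 and write every simplex with vertices in increasing order. Then dim K = 2 and the simplices of K are:

  0-simplices (6): [1], [2], [3], [4], [5], [6]
  1-simplices (15): [1,2], [1,3], [1,4], [1,5], [1,6], [2,3], [2,4], [2,5], [2,6], [3,4], [3,5], [3,6], [4,5], [4,6], [5,6]
  2-simplices (10): [1,2,3], [1,2,4], [1,3,6], [1,4,5], [1,5,6], [2,3,5], [2,4,6], [2,5,6], [3,4,5], [3,4,6]

so the chain groups are C_0 ≅ Z^6, C_1 ≅ Z^15, C_2 ≅ Z^10.

Boundary ∂_1: C_1 → C_0 maps an edge to its endpoints' difference, ∂[p,q] = q − p. For instance
  ∂[1,3] = [3] − [1].
The resulting 6×15 matrix has rank 5, and its Smith normal form has invariant factors (1,1,1,1,1).

∂_2: C_2 → C_1 acts by ∂[p,q,r] = [q,r] − [p,r] + [p,q]. For instance
  ∂[1,5,6] = [5,6] − [1,6] + [1,5],
  ∂[2,3,5] = [3,5] − [2,5] + [2,3].
The 15×10 boundary matrix has rank 10 and Smith normal form diag(1,1,1,1,1,1,1,1,1,2).

From H_k ≅ ker(∂_k) / im(∂_{k+1}) we obtain:

  H_0: rank C_0 − rank ∂_1 = 6 − 5 = 1, and the invariant factors of ∂_1 are all 1, so H_0 = Z.
  H_1: rank ker ∂_1 − rank ∂_2 = (15 − 5) − 10 = 0, and ∂_2 has invariant factor 2 > 1, so H_1 = Z/2Z.
  H_2: rank ker ∂_2 − rank ∂_3 = (10 − 10) − 0 = 0, and there is no ∂_3, so H_2 = 0.

H_0 ≅ Z,  H_1 ≅ Z/2Z,  H_2 = 0.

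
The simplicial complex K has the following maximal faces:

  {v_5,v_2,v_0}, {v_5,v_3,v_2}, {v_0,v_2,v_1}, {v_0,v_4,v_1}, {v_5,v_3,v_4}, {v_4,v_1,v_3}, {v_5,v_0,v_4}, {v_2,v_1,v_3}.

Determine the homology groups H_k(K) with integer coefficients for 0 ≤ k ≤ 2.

H_0 = Z,  H_1 = 0,  H_2 = Z.

We work with the vertex ordering v_0 < v_1 < v_2 < v_3 < v_4 < v_5. The simplices of K, each written with vertices in increasing order, are:

  0-simplices (6): [v_0], [v_1], [v_2], [v_3], [v_4], [v_5]
  1-simplices (12): [v_0,v_1], [v_0,v_2], [v_0,v_4], [v_0,v_5], [v_1,v_2], [v_1,v_3], [v_1,v_4], [v_2,v_3], [v_2,v_5], [v_3,v_4], [v_3,v_5], [v_4,v_5]
  2-simplices (8): [v_0,v_1,v_2], [v_0,v_1,v_4], [v_0,v_2,v_5], [v_0,v_4,v_5], [v_1,v_2,v_3], [v_1,v_3,v_4], [v_2,v_3,v_5], [v_3,v_4,v_5]

giving chain groups C_0 ≅ Z^6, C_1 ≅ Z^12, C_2 ≅ Z^8.

The boundary map ∂_1: C_1 → C_0 maps an edge to its endpoints' difference, ∂[p,q] = q − p. For instance
  ∂[v_3,v_4] = [v_4] − [v_3].
The 6×12 boundary matrix has rank 5 and Smith normal form diag(1,1,1,1,1).

Boundary ∂_2: C_2 → C_1 acts by ∂[p,q,r] = [q,r] − [p,r] + [p,q]. For instance
  ∂[v_0,v_1,v_4] = [v_1,v_4] − [v_0,v_4] + [v_0,v_1],
  ∂[v_1,v_3,v_4] = [v_3,v_4] − [v_1,v_4] + [v_1,v_3].
As a 12×8 matrix over Z this has rank 7, with invariant factors (1,1,1,1,1,1,1).

Reading off H_k = ker ∂_k / im ∂_{k+1}:

  H_0: rank C_0 − rank ∂_1 = 6 − 5 = 1, and the invariant factors of ∂_1 are all 1, so H_0 = Z.
  H_1: rank ker ∂_1 − rank ∂_2 = (12 − 5) − 7 = 0, and the invariant factors of ∂_2 are all 1, so H_1 = 0.
  H_2: rank ker ∂_2 − rank ∂_3 = (8 − 7) − 0 = 1, and there is no ∂_3, so H_2 = Z.

(K is a triangulation of the 2-sphere S^2.)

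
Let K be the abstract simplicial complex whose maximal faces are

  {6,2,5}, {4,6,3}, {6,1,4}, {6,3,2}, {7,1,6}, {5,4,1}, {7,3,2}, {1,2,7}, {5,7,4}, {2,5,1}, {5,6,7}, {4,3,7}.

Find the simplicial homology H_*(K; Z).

K has 7 vertices, 18 edges, 12 triangles.
rank ∂_0 = 0, rank ∂_1 = 6 ⇒ b_0 = 7 − 0 − 6 = 1; all invariant factors of ∂_1 are 1 so no torsion. So H_0 = Z.
rank ∂_1 = 6, rank ∂_2 = 12 ⇒ b_1 = 18 − 6 − 12 = 0; ∂_2 has invariant factor(s) [2] giving torsion. So H_1 = Z_2.
rank ∂_2 = 12, rank ∂_3 = 0 ⇒ b_2 = 12 − 12 − 0 = 0. So H_2 = 0.

H_0 ≅ Z,  H_1 ≅ Z_2,  H_2 = 0.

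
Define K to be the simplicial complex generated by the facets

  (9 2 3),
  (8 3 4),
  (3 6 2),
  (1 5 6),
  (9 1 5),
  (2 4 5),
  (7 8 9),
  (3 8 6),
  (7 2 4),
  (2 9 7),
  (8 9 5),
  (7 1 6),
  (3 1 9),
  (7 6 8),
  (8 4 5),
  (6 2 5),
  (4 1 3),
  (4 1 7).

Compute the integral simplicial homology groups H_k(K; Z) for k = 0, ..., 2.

We work with the vertex ordering 1 < 2 < 3 < 4 < 5 < 6 < 7 < 8 < 9. The simplices of K, each written with vertices in increasing order, are:

  0-simplices (9): [1], [2], [3], [4], [5], [6], [7], [8], [9]
  1-simplices (27): (27 of them)
  2-simplices (18): [1,3,4], [1,3,9], [1,4,7], [1,5,6], [1,5,9], [1,6,7], [2,3,6], [2,3,9], [2,4,5], [2,4,7], [2,5,6], [2,7,9], [3,4,8], [3,6,8], [4,5,8], [5,8,9], [6,7,8], [7,8,9]

Hence C_0 ≅ Z^9, C_1 ≅ Z^27, C_2 ≅ Z^18.

Boundary ∂_1: C_1 → C_0 sends each edge [p,q] (with p < q) to q − p. For instance
  ∂[6,8] = [8] − [6].
As a 9×27 matrix over Z this has rank 8, with invariant factors (1,1,1,1,1,1,1,1).

Boundary ∂_2: C_2 → C_1 sends each 2-simplex [p,q,r] to [q,r] − [p,r] + [p,q]. For instance
  ∂[2,7,9] = [7,9] − [2,9] + [2,7],
  ∂[3,4,8] = [4,8] − [3,8] + [3,4].
This gives a 27×18 integer matrix of rank 17; reducing to Smith normal form yields diagonal entries (1,1,1,1,1,1,1,1,1,1,1,1,1,1,1,1,1).

Now H_k = ker ∂_k / im ∂_{k+1}, so:

  H_0: rank C_0 − rank ∂_1 = 9 − 8 = 1, and the invariant factors of ∂_1 are all 1, so H_0 ≅ Z.
  H_1: rank ker ∂_1 − rank ∂_2 = (27 − 8) − 17 = 2, and the invariant factors of ∂_2 are all 1, so H_1 ≅ Z^2.
  H_2: rank ker ∂_2 − rank ∂_3 = (18 − 17) − 0 = 1, and there is no ∂_3, so H_2 ≅ Z.

H_0 = Z,  H_1 = Z^2,  H_2 = Z.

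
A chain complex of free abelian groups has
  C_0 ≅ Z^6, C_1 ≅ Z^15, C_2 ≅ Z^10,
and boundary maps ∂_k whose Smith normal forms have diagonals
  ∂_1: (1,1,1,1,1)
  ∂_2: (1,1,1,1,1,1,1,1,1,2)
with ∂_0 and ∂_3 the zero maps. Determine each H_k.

H_0: b_0 = 6 − 0 − 5 = 1; torsion from ∂_1 factors > 1: none. So H_0 = Z.
H_1: b_1 = 15 − 5 − 10 = 0; torsion from ∂_2 factors > 1: [2]. So H_1 = Z/2.
H_2: b_2 = 10 − 10 − 0 = 0; torsion from ∂_3 factors > 1: none. So H_2 = 0.

H_0 = Z,  H_1 = Z/2,  H_2 = 0.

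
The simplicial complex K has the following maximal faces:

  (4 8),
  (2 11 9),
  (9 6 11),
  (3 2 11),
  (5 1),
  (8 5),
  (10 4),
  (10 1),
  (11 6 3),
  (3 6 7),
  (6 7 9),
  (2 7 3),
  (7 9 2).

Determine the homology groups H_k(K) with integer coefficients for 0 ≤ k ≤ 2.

We work with the vertex ordering 1 < 2 < 3 < 4 < 5 < 6 < 7 < 8 < 9 < 10 < 11. The simplices of K, each written with vertices in increasing order, are:

  0-simplices (11): [1], [2], [3], [4], [5], [6], [7], [8], [9], [10], [11]
  1-simplices (17): [1,5], [1,10], [2,3], [2,7], [2,9], [2,11], [3,6], [3,7], [3,11], [4,8], [4,10], [5,8], [6,7], [6,9], [6,11], [7,9], [9,11]
  2-simplices (8): [2,3,7], [2,3,11], [2,7,9], [2,9,11], [3,6,7], [3,6,11], [6,7,9], [6,9,11]

Hence C_0 ≅ Z^11, C_1 ≅ Z^17, C_2 ≅ Z^8.

∂_1: C_1 → C_0 is given by ∂[p,q] = [q] − [p].
The resulting 11×17 matrix has rank 9, and its Smith normal form has invariant factors (1,1,1,1,1,1,1,1,1).

The boundary map ∂_2: C_2 → C_1 maps a triangle to the signed sum of its edges. For instance
  ∂[2,9,11] = [9,11] − [2,11] + [2,9],
  ∂[2,3,7] = [3,7] − [2,7] + [2,3].
The resulting 17×8 matrix has rank 7, and its Smith normal form has invariant factors (1,1,1,1,1,1,1).

Now H_k = ker ∂_k / im ∂_{k+1}, so:

  H_0: rank C_0 − rank ∂_1 = 11 − 9 = 2, and the invariant factors of ∂_1 are all 1, so H_0 = Z^2.
  H_1: rank ker ∂_1 − rank ∂_2 = (17 − 9) − 7 = 1, and the invariant factors of ∂_2 are all 1, so H_1 = Z.
  H_2: rank ker ∂_2 − rank ∂_3 = (8 − 7) − 0 = 1, and there is no ∂_3, so H_2 = Z.

H_0 = Z^2,  H_1 = Z,  H_2 = Z.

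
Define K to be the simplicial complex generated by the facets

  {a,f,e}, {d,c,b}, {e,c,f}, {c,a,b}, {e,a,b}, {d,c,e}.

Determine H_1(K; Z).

Order the vertices as a < b < c < d < e < f. Listing each simplex with vertices in this order, K has dimension 2 with simplices:

  0-simplices (6): a, b, c, d, e, f
  1-simplices (12): ab, ac, ae, af, bc, bd, be, cd, ce, cf, de, ef
  2-simplices (6): abc, abe, aef, bcd, cde, cef

Hence C_0 ≅ Z^6, C_1 ≅ Z^12, C_2 ≅ Z^6.

∂_1: C_1 → C_0 sends each edge [p,q] (with p < q) to q − p. For instance
  ∂ae = e − a.
As a 6×12 matrix over Z this has rank 5, with invariant factors (1,1,1,1,1).

∂_2: C_2 → C_1 maps a triangle to the signed sum of its edges. For instance
  ∂cef = ef − cf + ce,
  ∂abe = be − ae + ab.
This gives a 12×6 integer matrix of rank 6; reducing to Smith normal form yields diagonal entries (1,1,1,1,1,1).

From H_k ≅ ker(∂_k) / im(∂_{k+1}) we obtain:

  H_1: rank ker ∂_1 − rank ∂_2 = (12 − 5) − 6 = 1, and the invariant factors of ∂_2 are all 1, so H_1 ≅ Z.

H_1 ≅ Z.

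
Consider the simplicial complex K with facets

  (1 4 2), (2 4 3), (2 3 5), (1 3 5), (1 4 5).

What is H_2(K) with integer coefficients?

H_2 = 0.

K has 5 vertices, 10 edges, 5 triangles.
rank ∂_2 = 5, rank ∂_3 = 0 ⇒ b_2 = 5 − 5 − 0 = 0. So H_2 ≅ 0.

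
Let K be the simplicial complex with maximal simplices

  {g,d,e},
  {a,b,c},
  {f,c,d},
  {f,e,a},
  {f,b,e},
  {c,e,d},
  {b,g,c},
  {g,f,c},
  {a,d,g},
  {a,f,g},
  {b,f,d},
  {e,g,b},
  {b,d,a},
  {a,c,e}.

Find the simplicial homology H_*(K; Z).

Take the total order a < b < c < d < e < f < g on the vertex set. Then K (dimension 2) consists of the simplices:

  0-simplices (7): a, b, c, d, e, f, g
  1-simplices (21): ab, ac, ad, ae, af, ag, bc, bd, be, bf, bg, cd, ce, cf, cg, de, df, dg, ef, eg, fg
  2-simplices (14): abc, abd, ace, adg, aef, afg, bcg, bdf, bef, beg, cde, cdf, cfg, deg

giving chain groups C_0 ≅ Z^7, C_1 ≅ Z^21, C_2 ≅ Z^14.

∂_1: C_1 → C_0 is given by ∂[p,q] = [q] − [p].
As a 7×21 matrix over Z this has rank 6, with invariant factors (1,1,1,1,1,1).

Boundary ∂_2: C_2 → C_1 sends each 2-simplex [p,q,r] to [q,r] − [p,r] + [p,q]. For instance
  ∂cfg = fg − cg + cf,
  ∂bdf = df − bf + bd.
As a 21×14 matrix over Z this has rank 13, with invariant factors (1,1,1,1,1,1,1,1,1,1,1,1,1).

Computing H_k = (kernel of ∂_k) / (image of ∂_{k+1}):

  H_0: rank C_0 − rank ∂_1 = 7 − 6 = 1, and the invariant factors of ∂_1 are all 1, so H_0 ≅ Z.
  H_1: rank ker ∂_1 − rank ∂_2 = (21 − 6) − 13 = 2, and the invariant factors of ∂_2 are all 1, so H_1 ≅ Z^2.
  H_2: rank ker ∂_2 − rank ∂_3 = (14 − 13) − 0 = 1, and there is no ∂_3, so H_2 ≅ Z.

H_0 ≅ Z,  H_1 ≅ Z^2,  H_2 ≅ Z.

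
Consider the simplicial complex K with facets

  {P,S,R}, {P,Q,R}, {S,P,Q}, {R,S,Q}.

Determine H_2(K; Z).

Take the total order P < Q < R < S on the vertex set. Then K (dimension 2) consists of the simplices:

  0-simplices (4): P, Q, R, S
  1-simplices (6): PQ, PR, PS, QR, QS, RS
  2-simplices (4): PQR, PQS, PRS, QRS

so the chain groups are C_0 ≅ Z^4, C_1 ≅ Z^6, C_2 ≅ Z^4.

Boundary ∂_1: C_1 → C_0 maps an edge to its endpoints' difference, ∂[p,q] = q − p.
This gives a 4×6 integer matrix of rank 3; reducing to Smith normal form yields diagonal entries (1,1,1).

∂_2: C_2 → C_1 maps a triangle to the signed sum of its edges. For instance
  ∂QRS = RS − QS + QR,
  ∂PRS = RS − PS + PR.
The resulting 6×4 matrix has rank 3, and its Smith normal form has invariant factors (1,1,1).

Reading off H_k = ker ∂_k / im ∂_{k+1}:

  H_2: rank ker ∂_2 − rank ∂_3 = (4 − 3) − 0 = 1, and there is no ∂_3, so H_2 = Z.

H_2 = Z.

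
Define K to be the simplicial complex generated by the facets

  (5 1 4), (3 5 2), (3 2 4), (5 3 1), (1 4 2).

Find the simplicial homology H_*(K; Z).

Order the vertices as 1 < 2 < 3 < 4 < 5. Listing each simplex with vertices in this order, K has dimension 2 with simplices:

  0-simplices (5): [1], [2], [3], [4], [5]
  1-simplices (10): [1,2], [1,3], [1,4], [1,5], [2,3], [2,4], [2,5], [3,4], [3,5], [4,5]
  2-simplices (5): [1,2,4], [1,3,5], [1,4,5], [2,3,4], [2,3,5]

so the chain groups are C_0 ≅ Z^5, C_1 ≅ Z^10, C_2 ≅ Z^5.

∂_1: C_1 → C_0 is given by ∂[p,q] = [q] − [p].
The resulting 5×10 matrix has rank 4, and its Smith normal form has invariant factors (1,1,1,1).

Boundary ∂_2: C_2 → C_1 maps a triangle to the signed sum of its edges. For instance
  ∂[2,3,4] = [3,4] − [2,4] + [2,3],
  ∂[1,2,4] = [2,4] − [1,4] + [1,2].
The 10×5 boundary matrix has rank 5 and Smith normal form diag(1,1,1,1,1).

Reading off H_k = ker ∂_k / im ∂_{k+1}:

  H_0: rank C_0 − rank ∂_1 = 5 − 4 = 1, and the invariant factors of ∂_1 are all 1, so H_0 = Z.
  H_1: rank ker ∂_1 − rank ∂_2 = (10 − 4) − 5 = 1, and the invariant factors of ∂_2 are all 1, so H_1 = Z.
  H_2: rank ker ∂_2 − rank ∂_3 = (5 − 5) − 0 = 0, and there is no ∂_3, so H_2 = 0.

(K is a triangulation of the Möbius band.)

H_0 = Z,  H_1 = Z,  H_2 = 0.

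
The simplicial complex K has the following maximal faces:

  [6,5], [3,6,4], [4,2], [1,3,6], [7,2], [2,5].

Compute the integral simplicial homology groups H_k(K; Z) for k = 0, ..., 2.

Order the vertices as 1 < 2 < 3 < 4 < 5 < 6 < 7. Listing each simplex with vertices in this order, K has dimension 2 with simplices:

  0-simplices (7): [1], [2], [3], [4], [5], [6], [7]
  1-simplices (9): [1,3], [1,6], [2,4], [2,5], [2,7], [3,4], [3,6], [4,6], [5,6]
  2-simplices (2): [1,3,6], [3,4,6]

so the chain groups are C_0 ≅ Z^7, C_1 ≅ Z^9, C_2 ≅ Z^2.

Boundary ∂_1: C_1 → C_0 maps an edge to its endpoints' difference, ∂[p,q] = q − p.
The resulting 7×9 matrix has rank 6, and its Smith normal form has invariant factors (1,1,1,1,1,1).

The boundary map ∂_2: C_2 → C_1 acts by ∂[p,q,r] = [q,r] − [p,r] + [p,q]. For instance
  ∂[1,3,6] = [3,6] − [1,6] + [1,3],
  ∂[3,4,6] = [4,6] − [3,6] + [3,4].
The 9×2 boundary matrix has rank 2 and Smith normal form diag(1,1).

Computing H_k = (kernel of ∂_k) / (image of ∂_{k+1}):

  H_0: rank C_0 − rank ∂_1 = 7 − 6 = 1, and the invariant factors of ∂_1 are all 1, so H_0 = Z.
  H_1: rank ker ∂_1 − rank ∂_2 = (9 − 6) − 2 = 1, and the invariant factors of ∂_2 are all 1, so H_1 = Z.
  H_2: rank ker ∂_2 − rank ∂_3 = (2 − 2) − 0 = 0, and there is no ∂_3, so H_2 = 0.

H_0 ≅ Z,  H_1 ≅ Z,  H_2 = 0.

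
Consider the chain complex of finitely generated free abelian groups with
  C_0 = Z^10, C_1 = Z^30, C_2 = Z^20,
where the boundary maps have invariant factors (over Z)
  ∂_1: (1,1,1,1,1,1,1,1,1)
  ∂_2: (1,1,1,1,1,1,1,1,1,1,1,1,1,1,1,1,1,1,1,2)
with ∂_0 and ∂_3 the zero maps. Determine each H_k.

H_0: b_0 = 10 − 0 − 9 = 1; torsion from ∂_1 factors > 1: none. So H_0 ≅ Z.
H_1: b_1 = 30 − 9 − 20 = 1; torsion from ∂_2 factors > 1: [2]. So H_1 ≅ Z ⊕ Z/2.
H_2: b_2 = 20 − 20 − 0 = 0; torsion from ∂_3 factors > 1: none. So H_2 ≅ 0.

H_0 ≅ Z,  H_1 ≅ Z ⊕ Z/2,  H_2 = 0.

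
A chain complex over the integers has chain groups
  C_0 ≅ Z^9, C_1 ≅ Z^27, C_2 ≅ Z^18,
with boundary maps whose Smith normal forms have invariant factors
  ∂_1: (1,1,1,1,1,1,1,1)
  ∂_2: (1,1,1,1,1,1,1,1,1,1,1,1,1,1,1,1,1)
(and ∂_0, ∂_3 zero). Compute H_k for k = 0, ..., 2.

H_0 = Z,  H_1 = Z^2,  H_2 = Z.

H_0: b_0 = 9 − 0 − 8 = 1; torsion from ∂_1 factors > 1: none. So H_0 = Z.
H_1: b_1 = 27 − 8 − 17 = 2; torsion from ∂_2 factors > 1: none. So H_1 = Z^2.
H_2: b_2 = 18 − 17 − 0 = 1; torsion from ∂_3 factors > 1: none. So H_2 = Z.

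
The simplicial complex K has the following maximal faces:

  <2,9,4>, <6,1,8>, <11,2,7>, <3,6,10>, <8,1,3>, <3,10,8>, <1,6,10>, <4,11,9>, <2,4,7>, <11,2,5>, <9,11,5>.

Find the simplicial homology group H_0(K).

Order the vertices as 1 < 2 < 3 < 4 < 5 < 6 < 7 < 8 < 9 < 10 < 11. Listing each simplex with vertices in this order, K has dimension 2 with simplices:

  0-simplices (11): [1], [2], [3], [4], [5], [6], [7], [8], [9], [10], [11]
  1-simplices (22): (22 of them)
  2-simplices (11): [1,3,8], [1,6,8], [1,6,10], [2,4,7], [2,4,9], [2,5,11], [2,7,11], [3,6,10], [3,8,10], [4,9,11], [5,9,11]

giving chain groups C_0 ≅ Z^11, C_1 ≅ Z^22, C_2 ≅ Z^11.

The boundary map ∂_1: C_1 → C_0 sends each edge [p,q] (with p < q) to q − p. For instance
  ∂[4,11] = [11] − [4].
This gives a 11×22 integer matrix of rank 9; reducing to Smith normal form yields diagonal entries (1,1,1,1,1,1,1,1,1).

∂_2: C_2 → C_1 maps a triangle to the signed sum of its edges. For instance
  ∂[5,9,11] = [9,11] − [5,11] + [5,9],
  ∂[3,6,10] = [6,10] − [3,10] + [3,6].
The 22×11 boundary matrix has rank 11 and Smith normal form diag(1,1,1,1,1,1,1,1,1,1,1).

From H_k ≅ ker(∂_k) / im(∂_{k+1}) we obtain:

  H_0: rank C_0 − rank ∂_1 = 11 − 9 = 2, and the invariant factors of ∂_1 are all 1, so H_0 ≅ Z^2.

H_0 ≅ Z^2.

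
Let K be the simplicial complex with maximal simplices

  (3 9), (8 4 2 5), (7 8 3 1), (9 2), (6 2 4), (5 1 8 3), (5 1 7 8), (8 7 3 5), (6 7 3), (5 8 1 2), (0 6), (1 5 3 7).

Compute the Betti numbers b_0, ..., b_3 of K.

b_0 = 1, b_1 = 2, b_2 = 0, b_3 = 1.

Order the vertices as 0 < 1 < 2 < 3 < 4 < 5 < 6 < 7 < 8 < 9. Listing each simplex with vertices in this order, K has dimension 3 with simplices:

  0-simplices (10): [0], [1], [2], [3], [4], [5], [6], [7], [8], [9]
  1-simplices (23): [0,6], [1,2], [1,3], [1,5], [1,7], [1,8], [2,4], [2,5], [2,6], [2,8], [2,9], [3,5], [3,6], [3,7], [3,8], [3,9], [4,5], [4,6], [4,8], [5,7], [5,8], [6,7], [7,8]
  2-simplices (18): [1,2,5], [1,2,8], [1,3,5], [1,3,7], [1,3,8], [1,5,7], [1,5,8], [1,7,8], [2,4,5], [2,4,6], [2,4,8], [2,5,8], [3,5,7], [3,5,8], [3,6,7], [3,7,8], [4,5,8], [5,7,8]
  3-simplices (7): [1,2,5,8], [1,3,5,7], [1,3,5,8], [1,3,7,8], [1,5,7,8], [2,4,5,8], [3,5,7,8]

so the chain groups are C_0 ≅ Z^10, C_1 ≅ Z^23, C_2 ≅ Z^18, C_3 ≅ Z^7.

Boundary ∂_1: C_1 → C_0 is given by ∂[p,q] = [q] − [p]. For instance
  ∂[5,8] = [8] − [5].
The 10×23 boundary matrix has rank 9 and Smith normal form diag(1,1,1,1,1,1,1,1,1).

The boundary map ∂_2: C_2 → C_1 sends each 2-simplex [p,q,r] to [q,r] − [p,r] + [p,q]. For instance
  ∂[3,7,8] = [7,8] − [3,8] + [3,7],
  ∂[2,5,8] = [5,8] − [2,8] + [2,5].
The resulting 23×18 matrix has rank 12, and its Smith normal form has invariant factors (1,1,1,1,1,1,1,1,1,1,1,1).

The boundary map ∂_3: C_3 → C_2 sends each 3-simplex σ to the alternating sum Σ_i (−1)^i (σ with its i-th vertex removed). For instance
  ∂[3,5,7,8] = [5,7,8] − [3,7,8] + [3,5,8] − [3,5,7],
  ∂[2,4,5,8] = [4,5,8] − [2,5,8] + [2,4,8] − [2,4,5].
The 18×7 boundary matrix has rank 6 and Smith normal form diag(1,1,1,1,1,1).

Reading off H_k = ker ∂_k / im ∂_{k+1}:

  H_0: rank C_0 − rank ∂_1 = 10 − 9 = 1, and the invariant factors of ∂_1 are all 1, so H_0 ≅ Z.
  H_1: rank ker ∂_1 − rank ∂_2 = (23 − 9) − 12 = 2, and the invariant factors of ∂_2 are all 1, so H_1 ≅ Z^2.
  H_2: rank ker ∂_2 − rank ∂_3 = (18 − 12) − 6 = 0, and the invariant factors of ∂_3 are all 1, so H_2 ≅ 0.
  H_3: rank ker ∂_3 − rank ∂_4 = (7 − 6) − 0 = 1, and there is no ∂_4, so H_3 ≅ Z.

Hence the Betti numbers are b_0 = 1, b_1 = 2, b_2 = 0, b_3 = 1.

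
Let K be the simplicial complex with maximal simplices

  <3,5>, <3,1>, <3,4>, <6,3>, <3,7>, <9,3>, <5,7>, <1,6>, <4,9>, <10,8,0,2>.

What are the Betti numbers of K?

b_0 = 2, b_1 = 3, b_2 = 0, b_3 = 0.

Fix the vertex order 0 < 1 < 2 < 3 < 4 < 5 < 6 < 7 < 8 < 9 < 10 and write every simplex with vertices in increasing order. Then dim K = 3 and the simplices of K are:

  0-simplices (11): [0], [1], [2], [3], [4], [5], [6], [7], [8], [9], [10]
  1-simplices (15): [0,2], [0,8], [0,10], [1,3], [1,6], [2,8], [2,10], [3,4], [3,5], [3,6], [3,7], [3,9], [4,9], [5,7], [8,10]
  2-simplices (4): [0,2,8], [0,2,10], [0,8,10], [2,8,10]
  3-simplices (1): [0,2,8,10]

Hence C_0 ≅ Z^11, C_1 ≅ Z^15, C_2 ≅ Z^4, C_3 ≅ Z^1.

∂_1: C_1 → C_0 is given by ∂[p,q] = [q] − [p]. For instance
  ∂[4,9] = [9] − [4].
The 11×15 boundary matrix has rank 9 and Smith normal form diag(1,1,1,1,1,1,1,1,1).

The boundary map ∂_2: C_2 → C_1 maps a triangle to the signed sum of its edges. For instance
  ∂[0,2,10] = [2,10] − [0,10] + [0,2],
  ∂[0,8,10] = [8,10] − [0,10] + [0,8].
As a 15×4 matrix over Z this has rank 3, with invariant factors (1,1,1).

The boundary map ∂_3: C_3 → C_2 sends each 3-simplex σ to the alternating sum Σ_i (−1)^i (σ with its i-th vertex removed). For instance
  ∂[0,2,8,10] = [2,8,10] − [0,8,10] + [0,2,10] − [0,2,8].
The 4×1 boundary matrix has rank 1 and Smith normal form diag(1).

Now H_k = ker ∂_k / im ∂_{k+1}, so:

  H_0: rank C_0 − rank ∂_1 = 11 − 9 = 2, and the invariant factors of ∂_1 are all 1, so H_0 = Z^2.
  H_1: rank ker ∂_1 − rank ∂_2 = (15 − 9) − 3 = 3, and the invariant factors of ∂_2 are all 1, so H_1 = Z^3.
  H_2: rank ker ∂_2 − rank ∂_3 = (4 − 3) − 1 = 0, and the invariant factors of ∂_3 are all 1, so H_2 = 0.
  H_3: rank ker ∂_3 − rank ∂_4 = (1 − 1) − 0 = 0, and there is no ∂_4, so H_3 = 0.

As a check, the Euler characteristic is 11 − 15 + 4 − 1 = -1, which agrees with 2 − 3 + 0 − 0 = -1.

Hence the Betti numbers are b_0 = 2, b_1 = 3, b_2 = 0, b_3 = 0.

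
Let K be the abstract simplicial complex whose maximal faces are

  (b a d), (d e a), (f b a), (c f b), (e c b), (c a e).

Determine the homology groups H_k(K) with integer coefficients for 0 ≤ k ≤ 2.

Fix the vertex order a < b < c < d < e < f and write every simplex with vertices in increasing order. Then dim K = 2 and the simplices of K are:

  0-simplices (6): a, b, c, d, e, f
  1-simplices (12): ab, ac, ad, ae, af, bc, bd, be, bf, ce, cf, de
  2-simplices (6): abd, abf, ace, ade, bce, bcf

Hence C_0 ≅ Z^6, C_1 ≅ Z^12, C_2 ≅ Z^6.

Boundary ∂_1: C_1 → C_0 is given by ∂[p,q] = [q] − [p]. For instance
  ∂ce = e − c.
This gives a 6×12 integer matrix of rank 5; reducing to Smith normal form yields diagonal entries (1,1,1,1,1).

Boundary ∂_2: C_2 → C_1 maps a triangle to the signed sum of its edges. For instance
  ∂ace = ce − ae + ac,
  ∂bce = ce − be + bc.
This gives a 12×6 integer matrix of rank 6; reducing to Smith normal form yields diagonal entries (1,1,1,1,1,1).

From H_k ≅ ker(∂_k) / im(∂_{k+1}) we obtain:

  H_0: rank C_0 − rank ∂_1 = 6 − 5 = 1, and the invariant factors of ∂_1 are all 1, so H_0 = Z.
  H_1: rank ker ∂_1 − rank ∂_2 = (12 − 5) − 6 = 1, and the invariant factors of ∂_2 are all 1, so H_1 = Z.
  H_2: rank ker ∂_2 − rank ∂_3 = (6 − 6) − 0 = 0, and there is no ∂_3, so H_2 = 0.

As a check, the Euler characteristic is 6 − 12 + 6 = 0, which agrees with 1 − 1 + 0 = 0.

H_0 ≅ Z,  H_1 ≅ Z,  H_2 = 0.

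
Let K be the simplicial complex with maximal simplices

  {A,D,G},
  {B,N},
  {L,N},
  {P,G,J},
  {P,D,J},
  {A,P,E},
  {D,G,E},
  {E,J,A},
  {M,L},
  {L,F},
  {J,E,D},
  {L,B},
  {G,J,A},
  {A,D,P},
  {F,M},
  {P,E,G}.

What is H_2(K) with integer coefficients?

Take the total order A < B < D < E < F < G < J < L < M < N < P on the vertex set. Then K (dimension 2) consists of the simplices:

  0-simplices (11): A, B, D, E, F, G, J, L, M, N, P
  1-simplices (21): AD, AE, AG, AJ, AP, BL, BN, DE, DG, DJ, DP, EG, EJ, EP, FL, FM, GJ, GP, JP, LM, LN
  2-simplices (10): ADG, ADP, AEJ, AEP, AGJ, DEG, DEJ, DJP, EGP, GJP

Hence C_0 ≅ Z^11, C_1 ≅ Z^21, C_2 ≅ Z^10.

The boundary map ∂_1: C_1 → C_0 sends each edge [p,q] (with p < q) to q − p.
As a 11×21 matrix over Z this has rank 9, with invariant factors (1,1,1,1,1,1,1,1,1).

The boundary map ∂_2: C_2 → C_1 maps a triangle to the signed sum of its edges. For instance
  ∂ADG = DG − AG + AD,
  ∂AEJ = EJ − AJ + AE.
As a 21×10 matrix over Z this has rank 10, with invariant factors (1,1,1,1,1,1,1,1,1,2).

From H_k ≅ ker(∂_k) / im(∂_{k+1}) we obtain:

  H_2: rank ker ∂_2 − rank ∂_3 = (10 − 10) − 0 = 0, and there is no ∂_3, so H_2 = 0.

H_2 ≅ 0.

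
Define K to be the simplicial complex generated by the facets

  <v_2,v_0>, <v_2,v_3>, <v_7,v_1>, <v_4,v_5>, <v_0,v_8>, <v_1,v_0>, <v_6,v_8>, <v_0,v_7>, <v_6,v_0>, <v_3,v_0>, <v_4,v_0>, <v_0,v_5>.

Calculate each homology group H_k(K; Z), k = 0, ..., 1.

H_0 = Z,  H_1 = Z^4.

We work with the vertex ordering v_0 < v_1 < v_2 < v_3 < v_4 < v_5 < v_6 < v_7 < v_8. The simplices of K, each written with vertices in increasing order, are:

  0-simplices (9): [v_0], [v_1], [v_2], [v_3], [v_4], [v_5], [v_6], [v_7], [v_8]
  1-simplices (12): [v_0,v_1], [v_0,v_2], [v_0,v_3], [v_0,v_4], [v_0,v_5], [v_0,v_6], [v_0,v_7], [v_0,v_8], [v_1,v_7], [v_2,v_3], [v_4,v_5], [v_6,v_8]

so the chain groups are C_0 ≅ Z^9, C_1 ≅ Z^12.

∂_1: C_1 → C_0 sends each edge [p,q] (with p < q) to q − p.
The 9×12 boundary matrix has rank 8 and Smith normal form diag(1,1,1,1,1,1,1,1).

From H_k ≅ ker(∂_k) / im(∂_{k+1}) we obtain:

  H_0: rank C_0 − rank ∂_1 = 9 − 8 = 1, and the invariant factors of ∂_1 are all 1, so H_0 = Z.
  H_1: rank ker ∂_1 − rank ∂_2 = (12 − 8) − 0 = 4, and there is no ∂_2, so H_1 = Z^4.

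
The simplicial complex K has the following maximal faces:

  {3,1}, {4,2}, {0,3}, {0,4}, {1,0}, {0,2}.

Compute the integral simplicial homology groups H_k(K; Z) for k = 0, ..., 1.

H_0 ≅ Z,  H_1 ≅ Z^2.

Take the total order 0 < 1 < 2 < 3 < 4 on the vertex set. Then K (dimension 1) consists of the simplices:

  0-simplices (5): [0], [1], [2], [3], [4]
  1-simplices (6): [0,1], [0,2], [0,3], [0,4], [1,3], [2,4]

giving chain groups C_0 ≅ Z^5, C_1 ≅ Z^6.

∂_1: C_1 → C_0 is given by ∂[p,q] = [q] − [p]. For instance
  ∂[0,2] = [2] − [0].
As a 5×6 matrix over Z this has rank 4, with invariant factors (1,1,1,1).

From H_k ≅ ker(∂_k) / im(∂_{k+1}) we obtain:

  H_0: rank C_0 − rank ∂_1 = 5 − 4 = 1, and the invariant factors of ∂_1 are all 1, so H_0 = Z.
  H_1: rank ker ∂_1 − rank ∂_2 = (6 − 4) − 0 = 2, and there is no ∂_2, so H_1 = Z^2.

(K is a triangulation of a wedge of 2 circles.)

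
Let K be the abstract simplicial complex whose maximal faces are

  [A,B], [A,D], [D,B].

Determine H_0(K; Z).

Take the total order A < B < D on the vertex set. Then K (dimension 1) consists of the simplices:

  0-simplices (3): A, B, D
  1-simplices (3): AB, AD, BD

giving chain groups C_0 ≅ Z^3, C_1 ≅ Z^3.

Boundary ∂_1: C_1 → C_0 is given by ∂[p,q] = [q] − [p].
As a 3×3 matrix over Z this has rank 2, with invariant factors (1,1).

From H_k ≅ ker(∂_k) / im(∂_{k+1}) we obtain:

  H_0: rank C_0 − rank ∂_1 = 3 − 2 = 1, and the invariant factors of ∂_1 are all 1, so H_0 ≅ Z.

H_0 = Z.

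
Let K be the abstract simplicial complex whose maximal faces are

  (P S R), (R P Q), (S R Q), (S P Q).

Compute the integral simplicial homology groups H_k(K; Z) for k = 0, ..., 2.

H_0 = Z,  H_1 = 0,  H_2 = Z.

Take the total order P < Q < R < S on the vertex set. Then K (dimension 2) consists of the simplices:

  0-simplices (4): P, Q, R, S
  1-simplices (6): PQ, PR, PS, QR, QS, RS
  2-simplices (4): PQR, PQS, PRS, QRS

Hence C_0 ≅ Z^4, C_1 ≅ Z^6, C_2 ≅ Z^4.

Boundary ∂_1: C_1 → C_0 is given by ∂[p,q] = [q] − [p]. For instance
  ∂QR = R − Q.
As a 4×6 matrix over Z this has rank 3, with invariant factors (1,1,1).

Boundary ∂_2: C_2 → C_1 acts by ∂[p,q,r] = [q,r] − [p,r] + [p,q]. For instance
  ∂PQR = QR − PR + PQ,
  ∂PQS = QS − PS + PQ.
This gives a 6×4 integer matrix of rank 3; reducing to Smith normal form yields diagonal entries (1,1,1).

From H_k ≅ ker(∂_k) / im(∂_{k+1}) we obtain:

  H_0: rank C_0 − rank ∂_1 = 4 − 3 = 1, and the invariant factors of ∂_1 are all 1, so H_0 = Z.
  H_1: rank ker ∂_1 − rank ∂_2 = (6 − 3) − 3 = 0, and the invariant factors of ∂_2 are all 1, so H_1 = 0.
  H_2: rank ker ∂_2 − rank ∂_3 = (4 − 3) − 0 = 1, and there is no ∂_3, so H_2 = Z.

As a check, the Euler characteristic is 4 − 6 + 4 = 2, which agrees with 1 − 0 + 1 = 2.
(K is a triangulation of the 2-sphere S^2.)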